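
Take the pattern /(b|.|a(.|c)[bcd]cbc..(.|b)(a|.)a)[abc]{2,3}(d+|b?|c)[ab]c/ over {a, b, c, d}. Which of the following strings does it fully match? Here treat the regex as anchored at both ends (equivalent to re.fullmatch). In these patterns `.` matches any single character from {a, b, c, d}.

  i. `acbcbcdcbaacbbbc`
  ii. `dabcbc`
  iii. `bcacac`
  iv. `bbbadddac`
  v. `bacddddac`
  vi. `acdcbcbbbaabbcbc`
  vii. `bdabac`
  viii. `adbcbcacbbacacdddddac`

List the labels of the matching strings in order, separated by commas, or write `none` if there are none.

i, ii, iii, iv, v, vi, viii

i → match
ii → match
iii → match
iv → match
v → match
vi → match
vii → no match
viii → match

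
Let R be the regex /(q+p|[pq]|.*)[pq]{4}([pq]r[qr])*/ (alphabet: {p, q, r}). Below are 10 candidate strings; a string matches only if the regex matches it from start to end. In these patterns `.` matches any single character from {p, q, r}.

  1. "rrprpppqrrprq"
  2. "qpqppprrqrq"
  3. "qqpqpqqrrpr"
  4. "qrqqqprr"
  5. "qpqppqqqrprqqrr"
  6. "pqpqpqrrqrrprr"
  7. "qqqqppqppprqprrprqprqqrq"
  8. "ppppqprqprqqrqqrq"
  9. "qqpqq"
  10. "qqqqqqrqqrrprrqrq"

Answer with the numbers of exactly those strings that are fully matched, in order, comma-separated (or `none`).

1 → no match
2. "qpqppprrqrq" → match
3. "qqpqpqqrrpr" → no match
4. "qrqqqprr" → no match
5 → no match
6 → match
7 → match
8 → match
9. "qqpqq" → match
10 → match

2, 6, 7, 8, 9, 10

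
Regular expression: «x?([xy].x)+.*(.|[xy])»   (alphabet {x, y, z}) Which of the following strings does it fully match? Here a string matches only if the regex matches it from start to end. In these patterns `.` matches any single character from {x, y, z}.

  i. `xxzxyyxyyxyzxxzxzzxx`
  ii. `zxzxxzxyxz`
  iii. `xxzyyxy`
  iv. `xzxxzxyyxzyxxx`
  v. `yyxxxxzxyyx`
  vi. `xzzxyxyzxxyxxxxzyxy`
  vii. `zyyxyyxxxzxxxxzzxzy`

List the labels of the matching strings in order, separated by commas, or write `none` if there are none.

i → match
ii → no match
iii → no match
iv → match
v → match
vi → no match
vii → no match

i, iv, v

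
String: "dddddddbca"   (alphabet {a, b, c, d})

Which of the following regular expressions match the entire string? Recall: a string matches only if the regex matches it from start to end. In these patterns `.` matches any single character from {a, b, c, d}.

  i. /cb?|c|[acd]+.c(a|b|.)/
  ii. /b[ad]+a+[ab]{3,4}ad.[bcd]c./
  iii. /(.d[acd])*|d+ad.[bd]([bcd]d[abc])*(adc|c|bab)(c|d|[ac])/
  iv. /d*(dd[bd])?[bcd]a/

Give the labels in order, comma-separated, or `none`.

i → match
ii → no match — must start with "b"
iii → no match
iv → match

i, iv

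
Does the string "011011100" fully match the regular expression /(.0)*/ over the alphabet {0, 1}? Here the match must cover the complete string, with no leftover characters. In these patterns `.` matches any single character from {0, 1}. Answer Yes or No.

No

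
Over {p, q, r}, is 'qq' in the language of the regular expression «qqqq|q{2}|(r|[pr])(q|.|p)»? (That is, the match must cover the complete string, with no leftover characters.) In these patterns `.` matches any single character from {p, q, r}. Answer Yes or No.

Yes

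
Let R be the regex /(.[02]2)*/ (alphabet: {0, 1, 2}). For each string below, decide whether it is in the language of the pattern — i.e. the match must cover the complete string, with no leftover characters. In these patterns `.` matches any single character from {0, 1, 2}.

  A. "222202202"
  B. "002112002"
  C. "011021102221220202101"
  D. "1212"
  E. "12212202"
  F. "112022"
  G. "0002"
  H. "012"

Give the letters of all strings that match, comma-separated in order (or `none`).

A

A → match
B → no match
C → no match
D → no match
E → no match
F → no match
G → no match
H → no match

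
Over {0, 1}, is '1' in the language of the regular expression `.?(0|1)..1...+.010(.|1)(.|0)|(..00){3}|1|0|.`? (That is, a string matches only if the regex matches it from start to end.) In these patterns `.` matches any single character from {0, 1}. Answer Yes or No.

Yes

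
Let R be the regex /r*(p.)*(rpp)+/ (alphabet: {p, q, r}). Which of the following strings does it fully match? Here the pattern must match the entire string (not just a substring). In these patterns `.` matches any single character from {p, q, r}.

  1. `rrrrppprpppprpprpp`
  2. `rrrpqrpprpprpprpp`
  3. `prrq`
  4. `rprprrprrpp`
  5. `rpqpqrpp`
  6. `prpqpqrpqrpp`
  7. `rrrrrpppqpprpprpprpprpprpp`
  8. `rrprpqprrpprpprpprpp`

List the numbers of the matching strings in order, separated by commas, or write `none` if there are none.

1 → match
2 → match
3 → no match — must end with `rpp`
4 → no match
5 → match
6 → no match
7 → match
8 → match

1, 2, 5, 7, 8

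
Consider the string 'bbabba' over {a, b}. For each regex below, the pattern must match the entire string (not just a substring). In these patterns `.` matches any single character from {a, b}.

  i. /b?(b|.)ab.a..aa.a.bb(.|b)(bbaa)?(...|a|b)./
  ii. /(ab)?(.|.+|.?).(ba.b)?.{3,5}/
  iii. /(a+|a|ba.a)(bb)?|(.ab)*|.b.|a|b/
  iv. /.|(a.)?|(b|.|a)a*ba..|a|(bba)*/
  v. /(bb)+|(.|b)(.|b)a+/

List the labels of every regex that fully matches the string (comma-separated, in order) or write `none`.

i → no match
ii → match
iii → no match
iv → match
v → no match

ii, iv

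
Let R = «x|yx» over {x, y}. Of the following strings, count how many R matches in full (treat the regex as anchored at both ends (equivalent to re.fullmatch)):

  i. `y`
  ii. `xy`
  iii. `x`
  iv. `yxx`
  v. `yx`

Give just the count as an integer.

i → no match
ii → no match
iii → match
iv → no match
v → match
Total matched: 2

2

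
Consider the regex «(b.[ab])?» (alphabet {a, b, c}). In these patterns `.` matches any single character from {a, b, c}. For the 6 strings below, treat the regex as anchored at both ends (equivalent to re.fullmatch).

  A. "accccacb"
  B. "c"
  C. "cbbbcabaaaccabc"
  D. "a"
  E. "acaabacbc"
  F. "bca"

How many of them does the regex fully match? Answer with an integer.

1

A. "accccacb" → no match
B. "c" → no match
C → no match
D. "a" → no match
E. "acaabacbc" → no match
F. "bca" → match
Total matched: 1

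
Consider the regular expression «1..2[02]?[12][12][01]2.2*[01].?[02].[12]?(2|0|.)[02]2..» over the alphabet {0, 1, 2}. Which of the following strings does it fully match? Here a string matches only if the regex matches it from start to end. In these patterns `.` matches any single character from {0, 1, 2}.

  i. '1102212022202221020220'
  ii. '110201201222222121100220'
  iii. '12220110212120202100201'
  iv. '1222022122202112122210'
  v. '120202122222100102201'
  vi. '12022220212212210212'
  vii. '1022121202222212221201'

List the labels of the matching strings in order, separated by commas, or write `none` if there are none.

i → no match
ii → no match
iii → no match
iv → no match
v → no match
vi → match
vii → no match

vi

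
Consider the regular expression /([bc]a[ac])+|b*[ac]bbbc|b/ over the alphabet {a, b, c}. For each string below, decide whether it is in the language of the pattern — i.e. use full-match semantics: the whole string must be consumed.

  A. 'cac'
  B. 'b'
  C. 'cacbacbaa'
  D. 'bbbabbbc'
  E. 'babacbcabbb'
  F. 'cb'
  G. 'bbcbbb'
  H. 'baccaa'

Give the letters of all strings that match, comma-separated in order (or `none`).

A → match
B → match
C → match
D → match
E → no match
F → no match
G → no match
H → match

A, B, C, D, H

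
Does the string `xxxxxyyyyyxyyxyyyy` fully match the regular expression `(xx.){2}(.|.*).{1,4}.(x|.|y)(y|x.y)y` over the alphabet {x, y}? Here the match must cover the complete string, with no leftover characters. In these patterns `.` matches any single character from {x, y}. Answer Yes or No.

Yes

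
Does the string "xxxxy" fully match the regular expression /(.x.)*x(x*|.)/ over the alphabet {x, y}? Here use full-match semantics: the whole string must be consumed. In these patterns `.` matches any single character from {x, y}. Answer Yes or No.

Yes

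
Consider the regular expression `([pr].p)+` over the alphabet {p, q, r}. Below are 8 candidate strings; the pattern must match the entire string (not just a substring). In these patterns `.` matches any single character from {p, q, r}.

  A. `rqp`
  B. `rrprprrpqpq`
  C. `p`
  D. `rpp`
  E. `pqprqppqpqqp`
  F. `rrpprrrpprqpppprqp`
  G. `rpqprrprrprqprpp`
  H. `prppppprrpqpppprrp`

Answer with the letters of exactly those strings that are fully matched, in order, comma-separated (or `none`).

A. `rqp` → match
B. `rrprprrpqpq` → no match — must end with `p`
C. `p` → no match
D. `rpp` → match
E. `pqprqppqpqqp` → no match
F → no match
G → no match
H → no match

A, D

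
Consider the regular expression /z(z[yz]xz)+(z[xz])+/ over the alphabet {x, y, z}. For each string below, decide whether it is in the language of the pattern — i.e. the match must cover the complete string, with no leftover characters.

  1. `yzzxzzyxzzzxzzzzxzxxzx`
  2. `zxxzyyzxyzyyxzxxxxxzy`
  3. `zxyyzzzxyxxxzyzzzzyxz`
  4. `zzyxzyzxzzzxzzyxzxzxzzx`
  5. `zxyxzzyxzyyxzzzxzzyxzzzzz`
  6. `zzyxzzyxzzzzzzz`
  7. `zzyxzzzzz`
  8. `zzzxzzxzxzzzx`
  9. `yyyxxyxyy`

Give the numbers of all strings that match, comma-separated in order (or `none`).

6, 7, 8

1 → no match — must start with `zz`
2 → no match — must start with `zz`
3 → no match — must start with `zz`
4 → no match
5 → no match — must start with `zz`
6 → match
7. `zzyxzzzzz` → match
8 → match
9. `yyyxxyxyy` → no match — must start with `zz`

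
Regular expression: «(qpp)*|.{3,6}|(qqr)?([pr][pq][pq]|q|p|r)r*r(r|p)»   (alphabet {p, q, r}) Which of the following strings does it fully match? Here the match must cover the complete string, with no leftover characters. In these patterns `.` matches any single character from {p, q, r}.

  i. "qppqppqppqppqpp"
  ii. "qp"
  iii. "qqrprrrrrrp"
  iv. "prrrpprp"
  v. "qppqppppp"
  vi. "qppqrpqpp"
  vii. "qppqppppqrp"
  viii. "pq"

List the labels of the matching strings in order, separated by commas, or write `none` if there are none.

i → match
ii → no match
iii → match
iv → no match
v → no match
vi → no match
vii → no match
viii → no match

i, iii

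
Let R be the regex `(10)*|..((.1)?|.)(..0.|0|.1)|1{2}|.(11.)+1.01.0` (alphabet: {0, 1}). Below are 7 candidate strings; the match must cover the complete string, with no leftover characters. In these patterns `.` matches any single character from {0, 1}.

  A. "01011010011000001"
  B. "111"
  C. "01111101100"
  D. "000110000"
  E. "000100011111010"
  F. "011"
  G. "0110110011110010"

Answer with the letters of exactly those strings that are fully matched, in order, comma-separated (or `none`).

none

A → no match
B → no match
C → no match
D → no match
E → no match
F → no match
G → no match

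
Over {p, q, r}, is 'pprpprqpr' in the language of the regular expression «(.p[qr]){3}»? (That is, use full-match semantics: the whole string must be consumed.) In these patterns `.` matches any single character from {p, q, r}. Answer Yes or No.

Yes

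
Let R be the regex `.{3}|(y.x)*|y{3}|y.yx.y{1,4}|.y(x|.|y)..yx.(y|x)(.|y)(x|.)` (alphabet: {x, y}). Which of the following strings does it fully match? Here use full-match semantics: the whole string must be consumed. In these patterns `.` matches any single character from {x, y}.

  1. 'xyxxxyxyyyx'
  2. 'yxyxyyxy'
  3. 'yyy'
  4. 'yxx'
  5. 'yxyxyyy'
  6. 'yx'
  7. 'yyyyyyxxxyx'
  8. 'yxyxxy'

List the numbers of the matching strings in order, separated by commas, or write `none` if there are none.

1 → match
2 → no match
3 → match
4 → match
5 → match
6 → no match
7 → match
8 → match

1, 3, 4, 5, 7, 8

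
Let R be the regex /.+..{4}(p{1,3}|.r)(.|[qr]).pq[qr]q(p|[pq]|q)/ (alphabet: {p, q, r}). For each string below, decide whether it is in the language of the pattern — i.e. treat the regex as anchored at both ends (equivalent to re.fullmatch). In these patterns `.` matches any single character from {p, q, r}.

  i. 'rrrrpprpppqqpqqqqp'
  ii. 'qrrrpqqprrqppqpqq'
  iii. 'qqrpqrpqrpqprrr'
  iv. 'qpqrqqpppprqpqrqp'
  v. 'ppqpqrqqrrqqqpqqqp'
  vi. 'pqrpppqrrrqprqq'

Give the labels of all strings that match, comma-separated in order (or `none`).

iv

i → no match
ii → no match
iii → no match
iv → match
v → no match
vi → no match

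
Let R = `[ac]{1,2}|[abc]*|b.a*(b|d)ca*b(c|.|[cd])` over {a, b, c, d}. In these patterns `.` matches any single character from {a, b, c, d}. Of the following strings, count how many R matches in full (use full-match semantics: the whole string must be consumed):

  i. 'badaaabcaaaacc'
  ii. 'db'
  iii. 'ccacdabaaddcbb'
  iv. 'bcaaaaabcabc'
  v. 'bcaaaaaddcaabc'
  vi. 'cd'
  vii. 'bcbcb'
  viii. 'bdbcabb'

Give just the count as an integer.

i → no match
ii. 'db' → no match
iii → no match
iv. 'bcaaaaabcabc' → match
v → no match
vi. 'cd' → no match
vii. 'bcbcb' → match
viii. 'bdbcabb' → match
Total matched: 3

3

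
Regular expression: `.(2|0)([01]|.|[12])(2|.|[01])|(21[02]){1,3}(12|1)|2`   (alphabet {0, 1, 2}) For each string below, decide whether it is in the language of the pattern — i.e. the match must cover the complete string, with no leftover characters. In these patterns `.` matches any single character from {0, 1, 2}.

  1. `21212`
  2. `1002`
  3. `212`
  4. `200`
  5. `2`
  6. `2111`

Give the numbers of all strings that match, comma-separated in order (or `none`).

1, 2, 5

1 → match
2 → match
3 → no match
4 → no match
5 → match
6 → no match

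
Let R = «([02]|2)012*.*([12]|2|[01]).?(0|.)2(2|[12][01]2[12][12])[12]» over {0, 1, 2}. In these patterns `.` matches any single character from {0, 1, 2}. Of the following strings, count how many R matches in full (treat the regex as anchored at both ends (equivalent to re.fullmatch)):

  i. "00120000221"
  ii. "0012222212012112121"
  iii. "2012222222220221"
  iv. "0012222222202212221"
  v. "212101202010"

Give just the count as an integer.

i → match
ii → match
iii → match
iv → match
v → no match
Total matched: 4

4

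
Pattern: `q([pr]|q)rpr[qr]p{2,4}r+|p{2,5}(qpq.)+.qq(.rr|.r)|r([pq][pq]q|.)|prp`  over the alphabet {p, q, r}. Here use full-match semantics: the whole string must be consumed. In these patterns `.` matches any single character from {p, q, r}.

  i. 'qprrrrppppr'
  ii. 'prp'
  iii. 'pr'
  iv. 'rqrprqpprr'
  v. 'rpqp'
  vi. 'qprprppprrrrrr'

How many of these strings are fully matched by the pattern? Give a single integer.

1

i → no match
ii → match
iii → no match
iv → no match
v → no match
vi → no match
Total matched: 1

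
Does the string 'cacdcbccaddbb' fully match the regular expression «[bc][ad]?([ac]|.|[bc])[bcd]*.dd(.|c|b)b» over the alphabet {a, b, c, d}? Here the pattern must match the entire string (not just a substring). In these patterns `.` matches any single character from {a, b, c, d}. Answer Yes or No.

Yes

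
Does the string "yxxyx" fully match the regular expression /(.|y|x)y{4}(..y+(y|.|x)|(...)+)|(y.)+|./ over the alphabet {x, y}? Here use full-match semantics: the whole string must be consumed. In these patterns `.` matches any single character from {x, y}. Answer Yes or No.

No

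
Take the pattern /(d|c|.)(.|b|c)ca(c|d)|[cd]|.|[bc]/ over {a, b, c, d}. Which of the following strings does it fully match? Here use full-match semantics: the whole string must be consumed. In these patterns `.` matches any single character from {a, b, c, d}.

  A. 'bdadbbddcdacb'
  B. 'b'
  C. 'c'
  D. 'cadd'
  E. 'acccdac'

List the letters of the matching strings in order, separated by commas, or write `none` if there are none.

A → no match
B → match
C → match
D → no match
E → no match

B, C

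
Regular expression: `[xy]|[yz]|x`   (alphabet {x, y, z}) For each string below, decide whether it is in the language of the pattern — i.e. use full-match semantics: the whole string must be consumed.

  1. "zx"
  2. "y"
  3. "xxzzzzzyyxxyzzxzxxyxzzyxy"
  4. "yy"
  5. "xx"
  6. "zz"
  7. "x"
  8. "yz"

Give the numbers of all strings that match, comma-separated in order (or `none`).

1 → no match
2 → match
3 → no match
4 → no match
5 → no match
6 → no match
7 → match
8 → no match

2, 7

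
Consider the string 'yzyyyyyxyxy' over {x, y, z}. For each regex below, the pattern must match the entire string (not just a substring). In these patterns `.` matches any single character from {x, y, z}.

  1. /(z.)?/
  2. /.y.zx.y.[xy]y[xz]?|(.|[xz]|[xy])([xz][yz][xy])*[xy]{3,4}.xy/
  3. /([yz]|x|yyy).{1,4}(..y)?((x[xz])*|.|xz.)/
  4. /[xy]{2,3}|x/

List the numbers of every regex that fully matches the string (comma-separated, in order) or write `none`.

1 → no match
2 → match
3 → no match
4 → no match

2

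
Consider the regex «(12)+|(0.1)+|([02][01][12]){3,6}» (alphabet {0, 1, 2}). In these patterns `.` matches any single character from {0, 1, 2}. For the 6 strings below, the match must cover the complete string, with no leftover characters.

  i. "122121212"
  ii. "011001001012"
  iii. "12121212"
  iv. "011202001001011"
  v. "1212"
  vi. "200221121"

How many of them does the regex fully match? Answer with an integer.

i → no match
ii → match
iii → match
iv → match
v → match
vi → no match
Total matched: 4

4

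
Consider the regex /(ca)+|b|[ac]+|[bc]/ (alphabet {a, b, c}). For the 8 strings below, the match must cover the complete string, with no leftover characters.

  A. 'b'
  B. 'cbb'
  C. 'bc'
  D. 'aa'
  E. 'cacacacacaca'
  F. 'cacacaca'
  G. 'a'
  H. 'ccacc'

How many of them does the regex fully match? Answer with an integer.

A → match
B → no match
C → no match
D → match
E → match
F → match
G → match
H → match
Total matched: 6

6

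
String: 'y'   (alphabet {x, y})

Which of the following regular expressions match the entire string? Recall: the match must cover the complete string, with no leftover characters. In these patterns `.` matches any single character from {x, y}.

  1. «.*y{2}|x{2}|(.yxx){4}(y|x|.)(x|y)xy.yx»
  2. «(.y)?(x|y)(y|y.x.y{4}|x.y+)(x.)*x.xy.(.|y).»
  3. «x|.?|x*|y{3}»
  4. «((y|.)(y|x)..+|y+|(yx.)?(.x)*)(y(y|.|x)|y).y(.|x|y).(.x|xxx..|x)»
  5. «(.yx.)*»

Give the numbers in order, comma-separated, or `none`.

3

1 → no match
2 → no match
3 → match
4 → no match
5 → no match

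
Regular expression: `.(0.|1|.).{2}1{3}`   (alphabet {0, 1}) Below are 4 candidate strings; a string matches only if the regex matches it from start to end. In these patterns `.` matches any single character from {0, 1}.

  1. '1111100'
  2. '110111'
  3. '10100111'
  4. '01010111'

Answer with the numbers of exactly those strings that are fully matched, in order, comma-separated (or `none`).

1 → no match — must end with '1'
2 → no match
3 → match
4 → no match

3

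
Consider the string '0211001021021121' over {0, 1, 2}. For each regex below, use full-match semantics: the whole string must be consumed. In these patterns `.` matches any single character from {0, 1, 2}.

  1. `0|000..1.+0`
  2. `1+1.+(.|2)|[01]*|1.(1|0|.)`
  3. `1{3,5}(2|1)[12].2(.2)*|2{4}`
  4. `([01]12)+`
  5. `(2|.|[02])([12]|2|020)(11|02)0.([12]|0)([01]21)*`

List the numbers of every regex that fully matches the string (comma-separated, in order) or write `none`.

5

1 → no match — must end with '0'
2 → no match
3 → no match
4 → no match — must end with '12'
5 → match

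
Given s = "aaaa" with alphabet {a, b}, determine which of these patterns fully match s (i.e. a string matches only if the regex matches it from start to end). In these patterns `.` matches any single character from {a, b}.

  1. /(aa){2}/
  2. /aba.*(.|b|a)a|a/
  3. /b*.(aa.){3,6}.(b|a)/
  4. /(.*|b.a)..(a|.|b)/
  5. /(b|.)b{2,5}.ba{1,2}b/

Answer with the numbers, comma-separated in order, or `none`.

1 → match
2 → no match
3 → no match
4 → match
5 → no match — must end with "ab"

1, 4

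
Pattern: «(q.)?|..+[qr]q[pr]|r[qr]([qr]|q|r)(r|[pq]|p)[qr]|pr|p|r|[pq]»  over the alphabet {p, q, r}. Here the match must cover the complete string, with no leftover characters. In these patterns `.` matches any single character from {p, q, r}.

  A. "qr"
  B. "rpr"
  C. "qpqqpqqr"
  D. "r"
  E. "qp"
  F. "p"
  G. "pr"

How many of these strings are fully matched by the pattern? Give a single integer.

A → match
B → no match
C → match
D → match
E → match
F → match
G → match
Total matched: 6

6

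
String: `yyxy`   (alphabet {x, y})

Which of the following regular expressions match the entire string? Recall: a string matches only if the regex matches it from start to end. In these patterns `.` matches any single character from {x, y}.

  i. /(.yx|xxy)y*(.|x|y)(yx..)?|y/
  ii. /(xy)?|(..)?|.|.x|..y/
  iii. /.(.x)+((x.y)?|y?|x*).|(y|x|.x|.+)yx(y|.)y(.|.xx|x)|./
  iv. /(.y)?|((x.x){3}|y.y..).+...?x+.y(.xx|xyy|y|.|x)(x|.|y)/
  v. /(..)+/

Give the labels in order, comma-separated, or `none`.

i → match
ii → no match
iii → match
iv → no match
v → match

i, iii, v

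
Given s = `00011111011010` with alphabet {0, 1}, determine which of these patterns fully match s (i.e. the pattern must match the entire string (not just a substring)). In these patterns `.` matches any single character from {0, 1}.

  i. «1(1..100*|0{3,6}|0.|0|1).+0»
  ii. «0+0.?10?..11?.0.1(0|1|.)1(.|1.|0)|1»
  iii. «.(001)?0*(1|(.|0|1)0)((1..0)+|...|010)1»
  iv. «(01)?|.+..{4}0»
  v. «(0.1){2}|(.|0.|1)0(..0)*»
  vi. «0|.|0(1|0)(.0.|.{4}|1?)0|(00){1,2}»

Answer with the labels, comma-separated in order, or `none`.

ii, iv

i → no match — must start with `1`
ii → match
iii → no match — must end with `1`
iv → match
v → no match
vi → no match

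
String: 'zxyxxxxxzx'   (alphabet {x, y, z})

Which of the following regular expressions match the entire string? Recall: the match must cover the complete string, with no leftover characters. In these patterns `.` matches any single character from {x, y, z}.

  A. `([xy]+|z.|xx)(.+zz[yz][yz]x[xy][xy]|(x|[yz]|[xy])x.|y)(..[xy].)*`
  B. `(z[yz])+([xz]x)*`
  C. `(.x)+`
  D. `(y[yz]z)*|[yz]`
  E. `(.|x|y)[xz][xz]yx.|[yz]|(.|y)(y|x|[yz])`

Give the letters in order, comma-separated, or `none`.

A → no match
B → no match
C → match
D → no match
E → no match

C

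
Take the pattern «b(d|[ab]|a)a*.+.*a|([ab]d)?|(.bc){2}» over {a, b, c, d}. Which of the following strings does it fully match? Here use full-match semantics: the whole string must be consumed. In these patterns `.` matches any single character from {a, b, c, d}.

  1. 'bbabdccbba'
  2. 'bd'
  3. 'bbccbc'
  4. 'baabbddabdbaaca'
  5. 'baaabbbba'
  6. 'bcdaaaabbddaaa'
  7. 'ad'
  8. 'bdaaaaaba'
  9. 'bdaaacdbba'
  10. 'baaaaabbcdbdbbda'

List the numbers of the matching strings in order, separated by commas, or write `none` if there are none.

1 → match
2 → match
3 → match
4 → match
5 → match
6 → no match
7 → match
8 → match
9 → match
10 → match

1, 2, 3, 4, 5, 7, 8, 9, 10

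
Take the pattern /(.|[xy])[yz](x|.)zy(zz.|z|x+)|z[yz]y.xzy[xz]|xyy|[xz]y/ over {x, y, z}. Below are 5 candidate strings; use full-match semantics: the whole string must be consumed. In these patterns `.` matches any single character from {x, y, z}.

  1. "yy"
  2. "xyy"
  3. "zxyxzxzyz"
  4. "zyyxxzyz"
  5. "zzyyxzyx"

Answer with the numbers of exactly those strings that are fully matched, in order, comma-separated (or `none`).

1 → no match
2 → match
3 → no match
4 → match
5 → match

2, 4, 5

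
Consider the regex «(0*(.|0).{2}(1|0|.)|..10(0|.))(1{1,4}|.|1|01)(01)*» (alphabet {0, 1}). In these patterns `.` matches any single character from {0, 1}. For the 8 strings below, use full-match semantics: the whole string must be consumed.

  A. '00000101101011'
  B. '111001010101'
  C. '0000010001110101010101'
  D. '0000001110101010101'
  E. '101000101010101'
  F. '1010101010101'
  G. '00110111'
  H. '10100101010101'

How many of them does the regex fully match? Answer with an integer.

A → no match
B → match
C → match
D → match
E → match
F → match
G → match
H → match
Total matched: 7

7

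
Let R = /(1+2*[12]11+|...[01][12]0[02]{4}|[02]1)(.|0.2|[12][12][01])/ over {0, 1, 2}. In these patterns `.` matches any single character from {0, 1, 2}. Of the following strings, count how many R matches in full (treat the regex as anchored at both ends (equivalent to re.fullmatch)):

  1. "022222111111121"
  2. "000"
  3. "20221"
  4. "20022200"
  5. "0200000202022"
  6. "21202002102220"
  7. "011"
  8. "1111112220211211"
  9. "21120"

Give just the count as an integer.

1 → no match
2 → no match
3 → no match
4 → no match
5 → no match
6 → no match
7 → match
8 → no match
9 → match
Total matched: 2

2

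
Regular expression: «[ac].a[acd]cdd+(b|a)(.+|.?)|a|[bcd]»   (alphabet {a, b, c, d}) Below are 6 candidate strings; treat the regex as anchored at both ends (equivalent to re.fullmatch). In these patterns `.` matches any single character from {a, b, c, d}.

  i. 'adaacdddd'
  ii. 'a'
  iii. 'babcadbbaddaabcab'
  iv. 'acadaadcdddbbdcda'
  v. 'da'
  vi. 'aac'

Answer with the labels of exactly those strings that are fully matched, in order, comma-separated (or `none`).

ii

i → no match
ii → match
iii → no match
iv → no match
v → no match
vi → no match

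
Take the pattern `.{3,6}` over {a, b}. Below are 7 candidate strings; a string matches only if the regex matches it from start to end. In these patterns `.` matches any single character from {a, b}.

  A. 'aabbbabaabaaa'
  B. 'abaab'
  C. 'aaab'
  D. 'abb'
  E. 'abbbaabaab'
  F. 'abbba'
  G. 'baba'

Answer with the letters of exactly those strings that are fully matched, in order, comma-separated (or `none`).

A → no match
B → match
C → match
D → match
E → no match
F → match
G → match

B, C, D, F, G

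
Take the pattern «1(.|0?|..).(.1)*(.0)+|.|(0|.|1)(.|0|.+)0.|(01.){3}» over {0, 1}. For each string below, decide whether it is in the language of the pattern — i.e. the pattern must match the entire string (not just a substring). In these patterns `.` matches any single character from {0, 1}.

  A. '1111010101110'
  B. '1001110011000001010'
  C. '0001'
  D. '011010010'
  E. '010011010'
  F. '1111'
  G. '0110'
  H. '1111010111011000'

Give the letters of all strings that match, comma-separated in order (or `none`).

C, D, E, H

A → no match
B → no match
C → match
D → match
E → match
F → no match
G → no match
H → match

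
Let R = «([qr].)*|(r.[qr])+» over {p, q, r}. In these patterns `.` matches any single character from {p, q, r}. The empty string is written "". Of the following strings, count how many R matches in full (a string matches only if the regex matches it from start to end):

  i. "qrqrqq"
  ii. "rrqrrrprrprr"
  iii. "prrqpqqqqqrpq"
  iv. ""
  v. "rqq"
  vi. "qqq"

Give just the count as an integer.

3

i → match
ii → no match
iii → no match
iv → match
v → match
vi → no match
Total matched: 3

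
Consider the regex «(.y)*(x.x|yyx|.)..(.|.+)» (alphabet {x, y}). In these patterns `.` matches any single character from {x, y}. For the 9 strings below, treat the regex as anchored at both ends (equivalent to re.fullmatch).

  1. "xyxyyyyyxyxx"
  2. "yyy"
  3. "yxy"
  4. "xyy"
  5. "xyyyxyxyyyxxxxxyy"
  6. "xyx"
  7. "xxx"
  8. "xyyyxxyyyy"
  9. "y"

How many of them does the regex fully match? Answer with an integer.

3

1 → match
2 → no match
3 → no match
4 → no match
5 → match
6 → no match
7 → no match
8 → match
9 → no match
Total matched: 3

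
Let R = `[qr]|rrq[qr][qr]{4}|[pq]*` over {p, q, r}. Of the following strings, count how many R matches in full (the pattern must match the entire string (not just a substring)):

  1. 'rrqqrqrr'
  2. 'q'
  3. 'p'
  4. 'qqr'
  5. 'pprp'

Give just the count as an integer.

1 → match
2 → match
3 → match
4 → no match
5 → no match
Total matched: 3

3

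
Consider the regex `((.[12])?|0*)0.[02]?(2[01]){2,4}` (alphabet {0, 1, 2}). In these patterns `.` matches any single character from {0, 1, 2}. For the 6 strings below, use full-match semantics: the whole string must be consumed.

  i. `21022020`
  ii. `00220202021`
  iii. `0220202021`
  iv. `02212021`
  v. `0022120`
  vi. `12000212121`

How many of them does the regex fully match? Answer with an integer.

6

i → match
ii → match
iii → match
iv → match
v → match
vi → match
Total matched: 6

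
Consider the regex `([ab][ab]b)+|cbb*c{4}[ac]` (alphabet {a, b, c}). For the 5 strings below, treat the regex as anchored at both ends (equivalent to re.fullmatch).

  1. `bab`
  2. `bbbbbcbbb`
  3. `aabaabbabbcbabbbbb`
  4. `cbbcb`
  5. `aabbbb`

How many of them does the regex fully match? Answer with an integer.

2

1 → match
2 → no match
3 → no match
4 → no match
5 → match
Total matched: 2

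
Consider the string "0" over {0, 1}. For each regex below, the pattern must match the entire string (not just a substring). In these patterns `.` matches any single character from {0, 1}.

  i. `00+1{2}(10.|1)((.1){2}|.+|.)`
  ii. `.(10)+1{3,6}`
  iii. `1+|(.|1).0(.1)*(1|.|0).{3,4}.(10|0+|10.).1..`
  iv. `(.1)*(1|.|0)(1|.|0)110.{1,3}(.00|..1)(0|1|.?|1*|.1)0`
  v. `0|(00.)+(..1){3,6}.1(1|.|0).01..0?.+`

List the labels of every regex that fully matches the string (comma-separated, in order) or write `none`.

i → no match — must start with "00"
ii → no match — must end with "1"
iii → no match
iv → no match
v → match

v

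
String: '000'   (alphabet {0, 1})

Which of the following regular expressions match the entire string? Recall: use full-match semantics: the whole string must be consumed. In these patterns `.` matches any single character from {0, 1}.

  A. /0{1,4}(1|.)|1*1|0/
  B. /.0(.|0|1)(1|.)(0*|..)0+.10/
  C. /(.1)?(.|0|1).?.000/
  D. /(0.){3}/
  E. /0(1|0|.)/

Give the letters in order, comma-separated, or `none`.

A

A → match
B → no match — must end with '10'
C → no match
D → no match
E → no match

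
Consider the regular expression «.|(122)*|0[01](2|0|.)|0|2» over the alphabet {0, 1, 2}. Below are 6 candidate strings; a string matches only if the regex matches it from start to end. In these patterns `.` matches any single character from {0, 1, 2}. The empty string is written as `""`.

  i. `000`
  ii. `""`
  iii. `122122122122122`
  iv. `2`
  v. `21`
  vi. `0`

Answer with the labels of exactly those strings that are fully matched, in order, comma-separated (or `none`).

i → match
ii → match
iii → match
iv → match
v → no match
vi → match

i, ii, iii, iv, vi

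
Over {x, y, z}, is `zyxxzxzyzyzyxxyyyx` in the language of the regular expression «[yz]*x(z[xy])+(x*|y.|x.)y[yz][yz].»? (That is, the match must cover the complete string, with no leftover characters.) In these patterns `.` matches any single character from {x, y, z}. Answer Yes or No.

No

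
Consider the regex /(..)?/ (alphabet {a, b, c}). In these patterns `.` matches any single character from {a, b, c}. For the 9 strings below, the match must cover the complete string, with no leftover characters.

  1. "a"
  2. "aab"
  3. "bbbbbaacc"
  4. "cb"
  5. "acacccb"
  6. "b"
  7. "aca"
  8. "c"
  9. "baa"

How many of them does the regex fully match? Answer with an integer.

1. "a" → no match
2. "aab" → no match
3. "bbbbbaacc" → no match
4. "cb" → match
5. "acacccb" → no match
6. "b" → no match
7. "aca" → no match
8. "c" → no match
9. "baa" → no match
Total matched: 1

1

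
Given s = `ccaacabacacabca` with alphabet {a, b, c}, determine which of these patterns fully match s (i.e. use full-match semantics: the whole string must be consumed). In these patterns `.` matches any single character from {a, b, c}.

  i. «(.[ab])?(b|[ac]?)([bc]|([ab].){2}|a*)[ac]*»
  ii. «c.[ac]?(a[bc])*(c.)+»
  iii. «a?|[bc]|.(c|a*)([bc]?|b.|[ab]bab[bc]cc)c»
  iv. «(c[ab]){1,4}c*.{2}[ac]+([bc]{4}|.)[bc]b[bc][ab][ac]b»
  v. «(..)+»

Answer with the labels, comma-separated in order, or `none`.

ii

i → no match
ii → match
iii → no match
iv → no match — must end with `b`
v → no match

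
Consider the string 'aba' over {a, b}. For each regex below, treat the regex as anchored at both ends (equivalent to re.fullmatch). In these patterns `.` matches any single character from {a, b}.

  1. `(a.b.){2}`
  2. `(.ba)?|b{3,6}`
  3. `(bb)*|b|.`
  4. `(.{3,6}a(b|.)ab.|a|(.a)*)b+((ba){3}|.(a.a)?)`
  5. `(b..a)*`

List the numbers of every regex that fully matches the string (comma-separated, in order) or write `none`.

2, 4

1 → no match
2 → match
3 → no match
4 → match
5 → no match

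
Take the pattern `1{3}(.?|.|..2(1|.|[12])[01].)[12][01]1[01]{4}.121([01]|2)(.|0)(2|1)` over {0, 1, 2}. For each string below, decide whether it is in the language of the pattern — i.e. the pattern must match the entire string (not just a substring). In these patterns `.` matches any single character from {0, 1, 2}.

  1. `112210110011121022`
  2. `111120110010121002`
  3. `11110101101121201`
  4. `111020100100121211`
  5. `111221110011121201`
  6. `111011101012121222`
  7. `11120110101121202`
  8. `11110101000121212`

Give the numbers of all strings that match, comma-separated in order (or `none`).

1 → no match
2 → match
3 → match
4 → match
5 → match
6 → match
7 → match
8 → match

2, 3, 4, 5, 6, 7, 8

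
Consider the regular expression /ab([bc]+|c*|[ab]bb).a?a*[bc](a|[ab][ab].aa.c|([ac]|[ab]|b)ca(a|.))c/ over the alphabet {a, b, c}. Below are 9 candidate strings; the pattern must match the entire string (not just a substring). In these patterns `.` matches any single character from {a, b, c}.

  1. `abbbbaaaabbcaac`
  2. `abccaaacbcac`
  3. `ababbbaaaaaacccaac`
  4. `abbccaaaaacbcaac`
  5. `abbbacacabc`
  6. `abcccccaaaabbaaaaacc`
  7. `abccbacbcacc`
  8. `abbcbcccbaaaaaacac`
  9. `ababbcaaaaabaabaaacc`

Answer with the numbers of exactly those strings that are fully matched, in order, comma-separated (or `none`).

1, 3, 4, 5, 6, 7, 8, 9

1 → match
2 → no match
3 → match
4 → match
5 → match
6 → match
7 → match
8 → match
9 → match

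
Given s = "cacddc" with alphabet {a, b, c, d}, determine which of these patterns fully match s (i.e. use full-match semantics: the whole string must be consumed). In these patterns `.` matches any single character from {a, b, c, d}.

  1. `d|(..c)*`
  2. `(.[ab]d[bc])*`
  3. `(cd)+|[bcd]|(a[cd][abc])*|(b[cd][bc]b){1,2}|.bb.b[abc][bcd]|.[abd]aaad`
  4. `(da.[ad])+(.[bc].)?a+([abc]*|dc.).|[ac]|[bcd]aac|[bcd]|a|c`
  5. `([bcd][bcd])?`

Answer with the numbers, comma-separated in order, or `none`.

1

1 → match
2 → no match
3 → no match
4 → no match
5 → no match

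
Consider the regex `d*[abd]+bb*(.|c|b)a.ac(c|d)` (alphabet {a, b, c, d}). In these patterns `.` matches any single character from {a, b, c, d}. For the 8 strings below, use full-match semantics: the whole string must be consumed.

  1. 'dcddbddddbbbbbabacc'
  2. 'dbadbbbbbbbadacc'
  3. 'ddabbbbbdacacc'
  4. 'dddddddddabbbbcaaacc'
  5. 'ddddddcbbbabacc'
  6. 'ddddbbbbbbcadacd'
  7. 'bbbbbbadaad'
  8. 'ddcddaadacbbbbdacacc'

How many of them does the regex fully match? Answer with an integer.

1 → no match
2 → match
3 → match
4 → match
5 → no match
6 → match
7 → no match
8 → no match
Total matched: 4

4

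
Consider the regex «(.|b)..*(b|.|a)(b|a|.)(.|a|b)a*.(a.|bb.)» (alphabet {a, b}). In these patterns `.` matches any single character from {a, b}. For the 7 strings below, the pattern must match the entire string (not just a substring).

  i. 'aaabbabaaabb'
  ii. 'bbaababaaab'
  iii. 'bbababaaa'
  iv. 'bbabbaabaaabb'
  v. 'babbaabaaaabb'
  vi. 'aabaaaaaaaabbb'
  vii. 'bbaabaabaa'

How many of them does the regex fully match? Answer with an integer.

4

i. 'aaabbabaaabb' → no match
ii. 'bbaababaaab' → match
iii. 'bbababaaa' → match
iv → no match
v → no match
vi → match
vii. 'bbaabaabaa' → match
Total matched: 4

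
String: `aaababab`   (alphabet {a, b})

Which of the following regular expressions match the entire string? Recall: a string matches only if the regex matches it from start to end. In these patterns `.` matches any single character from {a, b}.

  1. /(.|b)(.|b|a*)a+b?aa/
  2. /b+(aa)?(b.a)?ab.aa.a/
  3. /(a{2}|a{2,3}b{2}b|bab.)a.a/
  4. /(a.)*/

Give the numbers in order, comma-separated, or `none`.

1 → no match — must end with `aa`
2 → no match — must start with `b`
3 → no match — must end with `a`
4 → match

4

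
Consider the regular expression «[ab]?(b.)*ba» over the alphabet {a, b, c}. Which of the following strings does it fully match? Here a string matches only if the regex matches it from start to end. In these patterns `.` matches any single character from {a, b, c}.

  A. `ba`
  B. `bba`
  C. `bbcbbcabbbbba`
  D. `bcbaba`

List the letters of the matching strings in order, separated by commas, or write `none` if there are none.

A → match
B → match
C → no match
D → match

A, B, D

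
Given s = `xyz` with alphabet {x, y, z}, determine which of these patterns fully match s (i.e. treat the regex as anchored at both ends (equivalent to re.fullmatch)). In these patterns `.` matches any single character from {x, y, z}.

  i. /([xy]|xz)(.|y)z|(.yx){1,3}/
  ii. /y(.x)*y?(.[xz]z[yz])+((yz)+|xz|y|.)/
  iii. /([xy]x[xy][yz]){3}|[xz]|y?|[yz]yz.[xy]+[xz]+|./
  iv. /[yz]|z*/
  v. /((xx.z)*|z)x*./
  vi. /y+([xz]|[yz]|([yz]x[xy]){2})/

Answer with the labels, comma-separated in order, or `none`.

i → match
ii → no match — must start with `y`
iii → no match
iv → no match
v → no match
vi → no match — must start with `y`

i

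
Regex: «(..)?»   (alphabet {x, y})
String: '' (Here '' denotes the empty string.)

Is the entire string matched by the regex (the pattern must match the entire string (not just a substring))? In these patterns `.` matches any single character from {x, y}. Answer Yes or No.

Yes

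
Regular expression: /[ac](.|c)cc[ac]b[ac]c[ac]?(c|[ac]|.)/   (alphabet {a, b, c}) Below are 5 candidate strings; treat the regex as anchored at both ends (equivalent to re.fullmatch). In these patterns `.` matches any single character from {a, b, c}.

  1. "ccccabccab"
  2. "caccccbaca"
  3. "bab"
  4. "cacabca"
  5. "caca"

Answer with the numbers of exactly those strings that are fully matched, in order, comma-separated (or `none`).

1

1 → match
2 → no match
3 → no match
4 → no match
5 → no match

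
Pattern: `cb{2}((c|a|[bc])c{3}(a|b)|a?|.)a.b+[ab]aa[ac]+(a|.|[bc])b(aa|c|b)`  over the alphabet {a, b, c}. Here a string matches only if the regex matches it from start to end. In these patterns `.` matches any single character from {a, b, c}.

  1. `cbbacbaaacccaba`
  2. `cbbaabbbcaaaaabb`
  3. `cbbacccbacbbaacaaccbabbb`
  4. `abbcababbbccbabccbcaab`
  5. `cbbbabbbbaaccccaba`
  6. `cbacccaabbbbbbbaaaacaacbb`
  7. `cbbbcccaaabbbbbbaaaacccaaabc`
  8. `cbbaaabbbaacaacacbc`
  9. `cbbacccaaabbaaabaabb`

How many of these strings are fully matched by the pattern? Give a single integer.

2

1 → no match
2 → no match
3 → no match
4 → no match — must start with `cb`
5 → no match
6 → no match
7 → match
8 → match
9 → no match
Total matched: 2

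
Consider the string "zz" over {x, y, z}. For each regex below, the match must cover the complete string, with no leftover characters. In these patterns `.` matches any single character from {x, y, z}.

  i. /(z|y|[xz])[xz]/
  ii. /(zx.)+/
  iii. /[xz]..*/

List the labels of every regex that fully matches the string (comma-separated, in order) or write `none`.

i → match
ii → no match — must start with "zx"
iii → match

i, iii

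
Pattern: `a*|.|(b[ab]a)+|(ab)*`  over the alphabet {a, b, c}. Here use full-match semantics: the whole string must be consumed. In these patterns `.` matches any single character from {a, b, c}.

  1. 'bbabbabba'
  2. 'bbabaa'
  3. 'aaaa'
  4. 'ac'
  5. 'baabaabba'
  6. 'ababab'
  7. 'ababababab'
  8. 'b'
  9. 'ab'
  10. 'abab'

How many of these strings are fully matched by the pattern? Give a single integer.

1 → match
2 → match
3 → match
4 → no match
5 → match
6 → match
7 → match
8 → match
9 → match
10 → match
Total matched: 9

9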